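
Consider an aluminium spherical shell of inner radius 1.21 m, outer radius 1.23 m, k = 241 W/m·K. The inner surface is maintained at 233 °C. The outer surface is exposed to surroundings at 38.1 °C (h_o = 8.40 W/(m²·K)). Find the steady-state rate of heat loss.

Q = 31.1 kW

Resistance network (inner→outer):
  R_aluminium = (1/1.21 − 1/1.23)/(4πk) = 0.01344/(4π·241) = 4.437×10^-6 K/W
  R_conv,out = 1/(4πr²h) = 1/(4π·1.23²·8.40) = 0.006262 K/W
ΣR = 4.437×10^-6 + 0.006262 = 0.006266 K/W
Q = ΔT/ΣR = (233 °C − 38.1 °C)/0.006266 = 31100 W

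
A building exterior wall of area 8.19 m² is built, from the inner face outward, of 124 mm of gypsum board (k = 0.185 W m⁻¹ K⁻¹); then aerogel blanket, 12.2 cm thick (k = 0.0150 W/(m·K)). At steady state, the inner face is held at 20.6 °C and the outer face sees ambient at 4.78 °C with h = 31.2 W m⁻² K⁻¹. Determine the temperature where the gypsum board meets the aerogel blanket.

T = 19.4 °C

Resistance network (inner→outer):
  R_gypsum board = L/(kA) = 0.124/(0.185·8.19) = 0.08184 K/W
  R_aerogel blanket = L/(kA) = 0.122/(0.0150·8.19) = 0.9931 K/W
  R_conv,out = 1/(hA) = 1/(31.2·8.19) = 0.003913 K/W
ΣR = 0.08184 + 0.9931 + 0.003913 = 1.079 K/W
Q = ΔT/ΣR = (20.6 °C − 4.78 °C)/1.079 = 14.66 W
From the inner boundary to the gypsum board/aerogel blanket interface, ΣR_partial = 0.08184 K/W.
T_interface = T_in − Q·ΣR_partial = 20.6 °C − (14.66)(0.08184) = 19.4 °C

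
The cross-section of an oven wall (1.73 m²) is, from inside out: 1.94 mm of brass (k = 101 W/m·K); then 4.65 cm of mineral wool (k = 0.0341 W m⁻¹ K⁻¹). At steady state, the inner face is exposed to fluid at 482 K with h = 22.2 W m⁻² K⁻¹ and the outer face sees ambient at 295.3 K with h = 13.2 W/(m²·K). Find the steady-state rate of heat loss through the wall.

Q = 218 W

Resistance network (inner→outer):
  R_conv,in = 1/(hA) = 1/(22.2·1.73) = 0.02604 K/W
  R_brass = L/(kA) = 0.00194/(101·1.73) = 1.110×10^-5 K/W
  R_mineral wool = L/(kA) = 0.0465/(0.0341·1.73) = 0.7882 K/W
  R_conv,out = 1/(hA) = 1/(13.2·1.73) = 0.04379 K/W
ΣR = 0.02604 + 1.110×10^-5 + 0.7882 + 0.04379 = 0.8580 K/W
Q = ΔT/ΣR = (482 K − 295.3 K)/0.8580 = 218 W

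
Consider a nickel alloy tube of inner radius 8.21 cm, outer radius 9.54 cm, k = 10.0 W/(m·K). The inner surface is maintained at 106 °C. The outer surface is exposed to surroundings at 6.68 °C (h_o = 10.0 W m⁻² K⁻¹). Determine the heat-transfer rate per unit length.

Q' = 587 W/m

Resistance network (inner→outer):
  R'_nickel alloy = ln(0.0954/0.0821)/(2πk) = 0.1501/(2π·10.0) = 0.002390 m·K/W
  R'_conv,out = 1/(2πr h) = 1/(2π·0.0954·10.0) = 0.1668 m·K/W
ΣR = 0.002390 + 0.1668 = 0.1692 m·K/W
Q' = ΔT/ΣR = (106 °C − 6.68 °C)/0.1692 = 587 W/m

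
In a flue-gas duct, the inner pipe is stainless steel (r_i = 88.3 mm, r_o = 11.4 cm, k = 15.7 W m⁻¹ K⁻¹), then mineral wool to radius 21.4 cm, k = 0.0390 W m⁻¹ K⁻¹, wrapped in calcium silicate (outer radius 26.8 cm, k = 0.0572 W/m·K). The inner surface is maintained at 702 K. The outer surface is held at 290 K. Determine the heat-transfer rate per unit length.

Q' = 129 W/m

Treat each layer as a resistance in series:
  R'_stainless steel = ln(0.114/0.0883)/(2πk) = 0.2555/(2π·15.7) = 0.002590 m·K/W
  R'_mineral wool = ln(0.214/0.114)/(2πk) = 0.6298/(2π·0.0390) = 2.570 m·K/W
  R'_calcium silicate = ln(0.268/0.214)/(2πk) = 0.2250/(2π·0.0572) = 0.6261 m·K/W
ΣR = 0.002590 + 2.570 + 0.6261 = 3.199 m·K/W
Q' = ΔT/ΣR = (702 K − 290 K)/3.199 = 129 W/m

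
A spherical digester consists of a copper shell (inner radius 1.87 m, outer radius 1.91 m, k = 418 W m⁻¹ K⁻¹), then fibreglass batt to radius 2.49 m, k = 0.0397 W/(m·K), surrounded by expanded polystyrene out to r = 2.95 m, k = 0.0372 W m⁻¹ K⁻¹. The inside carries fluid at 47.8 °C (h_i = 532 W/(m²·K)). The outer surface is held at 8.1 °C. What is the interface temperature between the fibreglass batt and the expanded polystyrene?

T = 22.2 °C

Series thermal resistances, inner to outer:
  R_conv,in = 1/(4πr²h) = 1/(4π·1.87²·532) = 4.278×10^-5 K/W
  R_copper = (1/1.87 − 1/1.91)/(4πk) = 0.01120/(4π·418) = 2.132×10^-6 K/W
  R_fibreglass batt = (1/1.91 − 1/2.49)/(4πk) = 0.1220/(4π·0.0397) = 0.2445 K/W
  R_expanded polystyrene = (1/2.49 − 1/2.95)/(4πk) = 0.06262/(4π·0.0372) = 0.1340 K/W
ΣR = 4.278×10^-5 + 2.132×10^-6 + 0.2445 + 0.1340 = 0.3785 K/W
Q = ΔT/ΣR = (47.8 °C − 8.1 °C)/0.3785 = 104.9 W
From the inner boundary to the fibreglass batt/expanded polystyrene interface, ΣR_partial = 0.2445 K/W.
T_interface = T_in − Q·ΣR_partial = 47.8 °C − (104.9)(0.2445) = 22.2 °C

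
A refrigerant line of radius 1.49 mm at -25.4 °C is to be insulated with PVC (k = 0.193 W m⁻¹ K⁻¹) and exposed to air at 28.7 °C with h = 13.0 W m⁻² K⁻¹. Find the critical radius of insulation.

For a cylinder, r_cr = k_ins/h = 0.193/13.0 = 0.0148 m = 1.48 cm

r_cr = 1.48 cm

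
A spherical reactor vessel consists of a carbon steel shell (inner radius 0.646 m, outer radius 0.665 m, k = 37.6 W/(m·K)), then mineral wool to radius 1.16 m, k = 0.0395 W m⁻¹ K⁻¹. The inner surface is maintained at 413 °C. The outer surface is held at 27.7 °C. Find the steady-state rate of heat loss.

Resistance network (inner→outer):
  R_carbon steel = (1/0.646 − 1/0.665)/(4πk) = 0.04423/(4π·37.6) = 9.361×10^-5 K/W
  R_mineral wool = (1/0.665 − 1/1.16)/(4πk) = 0.6417/(4π·0.0395) = 1.293 K/W
ΣR = 9.361×10^-5 + 1.293 = 1.293 K/W
Q = ΔT/ΣR = (413 °C − 27.7 °C)/1.293 = 298 W

Q = 298 W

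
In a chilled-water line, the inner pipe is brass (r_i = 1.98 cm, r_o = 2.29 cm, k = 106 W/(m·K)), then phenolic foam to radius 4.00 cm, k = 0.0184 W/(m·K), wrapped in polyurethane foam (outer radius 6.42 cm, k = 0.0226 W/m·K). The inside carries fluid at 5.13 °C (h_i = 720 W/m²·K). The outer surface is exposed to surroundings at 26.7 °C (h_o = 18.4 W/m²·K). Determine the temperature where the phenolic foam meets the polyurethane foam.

T = 17.7 °C

Series thermal resistances, inner to outer:
  R'_conv,in = 1/(2πr h) = 1/(2π·0.0198·720) = 0.01116 m·K/W
  R'_brass = ln(0.0229/0.0198)/(2πk) = 0.1455/(2π·106) = 2.184×10^-4 m·K/W
  R'_phenolic foam = ln(0.0400/0.0229)/(2πk) = 0.5577/(2π·0.0184) = 4.824 m·K/W
  R'_polyurethane foam = ln(0.0642/0.0400)/(2πk) = 0.4731/(2π·0.0226) = 3.332 m·K/W
  R'_conv,out = 1/(2πr h) = 1/(2π·0.0642·18.4) = 0.1347 m·K/W
ΣR = 0.01116 + 2.184×10^-4 + 4.824 + 3.332 + 0.1347 = 8.302 m·K/W
Q' = ΔT/ΣR = (5.13 °C − 26.7 °C)/8.302 = -2.598 W/m
From the inner boundary to the phenolic foam/polyurethane foam interface, ΣR_partial = 4.835 m·K/W.
T_interface = T_in − Q'·ΣR_partial = 5.13 °C − (-2.598)(4.835) = 17.7 °C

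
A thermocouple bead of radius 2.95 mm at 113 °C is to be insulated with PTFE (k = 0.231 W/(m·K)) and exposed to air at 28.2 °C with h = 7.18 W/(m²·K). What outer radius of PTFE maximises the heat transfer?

r_cr = 6.43 cm

For a sphere, r_cr = 2k_ins/h = 2·0.231/7.18 = 0.0643 m = 6.43 cm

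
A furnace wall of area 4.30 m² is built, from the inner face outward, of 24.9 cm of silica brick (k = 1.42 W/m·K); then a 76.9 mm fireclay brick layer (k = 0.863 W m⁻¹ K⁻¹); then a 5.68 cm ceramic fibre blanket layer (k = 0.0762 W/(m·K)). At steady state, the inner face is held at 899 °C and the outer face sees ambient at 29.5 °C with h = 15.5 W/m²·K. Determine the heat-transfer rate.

Q = 3.48 kW

Treat each layer as a resistance in series:
  R_silica brick = L/(kA) = 0.249/(1.42·4.30) = 0.04078 K/W
  R_fireclay brick = L/(kA) = 0.0769/(0.863·4.30) = 0.02072 K/W
  R_ceramic fibre blanket = L/(kA) = 0.0568/(0.0762·4.30) = 0.1734 K/W
  R_conv,out = 1/(hA) = 1/(15.5·4.30) = 0.01500 K/W
ΣR = 0.04078 + 0.02072 + 0.1734 + 0.01500 = 0.2499 K/W
Q = ΔT/ΣR = (899 °C − 29.5 °C)/0.2499 = 3480 W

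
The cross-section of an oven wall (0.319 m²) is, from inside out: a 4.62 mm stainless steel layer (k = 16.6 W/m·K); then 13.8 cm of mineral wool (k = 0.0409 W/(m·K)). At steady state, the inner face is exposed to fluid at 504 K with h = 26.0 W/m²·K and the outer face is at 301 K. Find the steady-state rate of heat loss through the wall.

Q = 19.0 W

Resistance network (inner→outer):
  R_conv,in = 1/(hA) = 1/(26.0·0.319) = 0.1206 K/W
  R_stainless steel = L/(kA) = 0.00462/(16.6·0.319) = 8.725×10^-4 K/W
  R_mineral wool = L/(kA) = 0.138/(0.0409·0.319) = 10.58 K/W
ΣR = 0.1206 + 8.725×10^-4 + 10.58 = 10.70 K/W
Q = ΔT/ΣR = (504 K − 301 K)/10.70 = 19.0 W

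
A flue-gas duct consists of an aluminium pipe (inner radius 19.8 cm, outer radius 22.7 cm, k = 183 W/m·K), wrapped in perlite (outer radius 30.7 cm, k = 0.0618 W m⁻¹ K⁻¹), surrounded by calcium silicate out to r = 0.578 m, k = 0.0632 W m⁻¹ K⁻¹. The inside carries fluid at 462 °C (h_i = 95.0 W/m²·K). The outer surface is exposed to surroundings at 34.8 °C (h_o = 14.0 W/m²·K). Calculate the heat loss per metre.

Treat each layer as a resistance in series:
  R'_conv,in = 1/(2πr h) = 1/(2π·0.198·95.0) = 0.008461 m·K/W
  R'_aluminium = ln(0.227/0.198)/(2πk) = 0.1367/(2π·183) = 1.189×10^-4 m·K/W
  R'_perlite = ln(0.307/0.227)/(2πk) = 0.3019/(2π·0.0618) = 0.7775 m·K/W
  R'_calcium silicate = ln(0.578/0.307)/(2πk) = 0.6327/(2π·0.0632) = 1.593 m·K/W
  R'_conv,out = 1/(2πr h) = 1/(2π·0.578·14.0) = 0.01967 m·K/W
ΣR = 0.008461 + 1.189×10^-4 + 0.7775 + 1.593 + 0.01967 = 2.399 m·K/W
Q' = ΔT/ΣR = (462 °C − 34.8 °C)/2.399 = 178 W/m

Q' = 178 W/m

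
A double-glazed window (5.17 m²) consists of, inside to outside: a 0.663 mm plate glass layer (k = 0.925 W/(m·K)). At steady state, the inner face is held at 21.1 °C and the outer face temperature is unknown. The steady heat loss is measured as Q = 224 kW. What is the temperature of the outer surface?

T_out = -9.95 °C

Series resistances:
  R_plate glass = L/(kA) = 6.63×10^-4/(0.925·5.17) = 1.386×10^-4 K/W
ΣR = 1.386×10^-4 K/W
ΔT = Q·ΣR = 2.24×10^5 × 1.386×10^-4 = 31.05 K
Heat flows outward, so T_out = T_in − ΔT = 21.1 − 31.05 = -9.95 °C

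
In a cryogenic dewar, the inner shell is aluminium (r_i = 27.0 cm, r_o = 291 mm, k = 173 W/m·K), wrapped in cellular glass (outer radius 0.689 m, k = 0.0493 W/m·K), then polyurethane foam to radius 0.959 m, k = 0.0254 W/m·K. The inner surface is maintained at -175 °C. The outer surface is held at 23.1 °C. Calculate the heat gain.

Q = 44.2 W

Treat each layer as a resistance in series:
  R_aluminium = (1/0.270 − 1/0.291)/(4πk) = 0.2673/(4π·173) = 1.229×10^-4 K/W
  R_cellular glass = (1/0.291 − 1/0.689)/(4πk) = 1.985/(4π·0.0493) = 3.204 K/W
  R_polyurethane foam = (1/0.689 − 1/0.959)/(4πk) = 0.4086/(4π·0.0254) = 1.280 K/W
ΣR = 1.229×10^-4 + 3.204 + 1.280 = 4.484 K/W
Q = ΔT/ΣR = (-175 °C − 23.1 °C)/4.484 = -44.2 W
(Negative Q ⇒ heat flows inward; heat gain = 44.2 W.)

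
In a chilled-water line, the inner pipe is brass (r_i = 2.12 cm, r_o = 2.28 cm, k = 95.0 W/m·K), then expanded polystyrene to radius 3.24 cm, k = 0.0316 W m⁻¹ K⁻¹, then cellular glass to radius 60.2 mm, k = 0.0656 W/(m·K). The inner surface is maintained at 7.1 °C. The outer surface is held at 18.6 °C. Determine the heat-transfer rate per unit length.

Q' = 3.51 W/m

Treat each layer as a resistance in series:
  R'_brass = ln(0.0228/0.0212)/(2πk) = 0.07276/(2π·95.0) = 1.219×10^-4 m·K/W
  R'_expanded polystyrene = ln(0.0324/0.0228)/(2πk) = 0.3514/(2π·0.0316) = 1.770 m·K/W
  R'_cellular glass = ln(0.0602/0.0324)/(2πk) = 0.6195/(2π·0.0656) = 1.503 m·K/W
ΣR = 1.219×10^-4 + 1.770 + 1.503 = 3.273 m·K/W
Q' = ΔT/ΣR = (7.1 °C − 18.6 °C)/3.273 = -3.51 W/m
(Negative Q' ⇒ heat flows inward; heat gain = 3.51 W/m.)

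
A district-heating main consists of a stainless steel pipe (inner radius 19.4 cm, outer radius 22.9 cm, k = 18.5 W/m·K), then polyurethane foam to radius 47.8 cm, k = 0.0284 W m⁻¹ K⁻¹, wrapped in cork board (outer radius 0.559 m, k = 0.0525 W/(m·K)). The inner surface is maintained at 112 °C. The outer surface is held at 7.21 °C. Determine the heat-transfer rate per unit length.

Q' = 22.8 W/m

Resistance network (inner→outer):
  R'_stainless steel = ln(0.229/0.194)/(2πk) = 0.1659/(2π·18.5) = 0.001427 m·K/W
  R'_polyurethane foam = ln(0.478/0.229)/(2πk) = 0.7359/(2π·0.0284) = 4.124 m·K/W
  R'_cork board = ln(0.559/0.478)/(2πk) = 0.1565/(2π·0.0525) = 0.4746 m·K/W
ΣR = 0.001427 + 4.124 + 0.4746 = 4.600 m·K/W
Q' = ΔT/ΣR = (112 °C − 7.21 °C)/4.600 = 22.8 W/m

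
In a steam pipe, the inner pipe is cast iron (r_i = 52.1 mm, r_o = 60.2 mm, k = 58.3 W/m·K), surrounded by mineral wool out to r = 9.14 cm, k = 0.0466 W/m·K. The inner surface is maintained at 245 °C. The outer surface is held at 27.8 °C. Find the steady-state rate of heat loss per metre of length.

Q' = 152 W/m

Treat each layer as a resistance in series:
  R'_cast iron = ln(0.0602/0.0521)/(2πk) = 0.1445/(2π·58.3) = 3.945×10^-4 m·K/W
  R'_mineral wool = ln(0.0914/0.0602)/(2πk) = 0.4176/(2π·0.0466) = 1.426 m·K/W
ΣR = 3.945×10^-4 + 1.426 = 1.426 m·K/W
Q' = ΔT/ΣR = (245 °C − 27.8 °C)/1.426 = 152 W/m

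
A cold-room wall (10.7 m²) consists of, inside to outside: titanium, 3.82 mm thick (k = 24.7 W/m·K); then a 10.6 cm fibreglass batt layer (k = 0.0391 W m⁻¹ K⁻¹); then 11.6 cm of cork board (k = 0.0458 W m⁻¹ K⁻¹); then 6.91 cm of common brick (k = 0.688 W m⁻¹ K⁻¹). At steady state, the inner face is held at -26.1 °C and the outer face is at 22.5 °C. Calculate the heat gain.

Resistance network (inner→outer):
  R_titanium = L/(kA) = 0.00382/(24.7·10.7) = 1.445×10^-5 K/W
  R_fibreglass batt = L/(kA) = 0.106/(0.0391·10.7) = 0.2534 K/W
  R_cork board = L/(kA) = 0.116/(0.0458·10.7) = 0.2367 K/W
  R_common brick = L/(kA) = 0.0691/(0.688·10.7) = 0.009387 K/W
ΣR = 1.445×10^-5 + 0.2534 + 0.2367 + 0.009387 = 0.4995 K/W
Q = ΔT/ΣR = (-26.1 °C − 22.5 °C)/0.4995 = -97.3 W
(Negative Q ⇒ heat flows inward; heat gain = 97.3 W.)

Q = 97.3 W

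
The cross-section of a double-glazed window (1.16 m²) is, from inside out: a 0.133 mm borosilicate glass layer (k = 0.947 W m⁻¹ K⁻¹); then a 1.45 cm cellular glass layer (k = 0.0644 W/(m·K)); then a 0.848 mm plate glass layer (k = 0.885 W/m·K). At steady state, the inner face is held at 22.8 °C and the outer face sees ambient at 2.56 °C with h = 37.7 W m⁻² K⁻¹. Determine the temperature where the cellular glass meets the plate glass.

Series thermal resistances, inner to outer:
  R_borosilicate glass = L/(kA) = 1.33×10^-4/(0.947·1.16) = 1.211×10^-4 K/W
  R_cellular glass = L/(kA) = 0.0145/(0.0644·1.16) = 0.1941 K/W
  R_plate glass = L/(kA) = 8.48×10^-4/(0.885·1.16) = 8.260×10^-4 K/W
  R_conv,out = 1/(hA) = 1/(37.7·1.16) = 0.02287 K/W
ΣR = 1.211×10^-4 + 0.1941 + 8.260×10^-4 + 0.02287 = 0.2179 K/W
Q = ΔT/ΣR = (22.8 °C − 2.56 °C)/0.2179 = 92.89 W
From the inner boundary to the cellular glass/plate glass interface, ΣR_partial = 0.1942 K/W.
T_interface = T_in − Q·ΣR_partial = 22.8 °C − (92.89)(0.1942) = 4.76 °C

T = 4.76 °C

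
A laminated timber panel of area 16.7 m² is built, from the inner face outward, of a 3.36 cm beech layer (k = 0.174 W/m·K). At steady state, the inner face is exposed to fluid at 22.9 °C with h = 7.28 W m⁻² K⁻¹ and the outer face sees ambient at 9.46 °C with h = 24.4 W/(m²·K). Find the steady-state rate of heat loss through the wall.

Q = 604 W

Resistance network (inner→outer):
  R_conv,in = 1/(hA) = 1/(7.28·16.7) = 0.008225 K/W
  R_beech = L/(kA) = 0.0336/(0.174·16.7) = 0.01156 K/W
  R_conv,out = 1/(hA) = 1/(24.4·16.7) = 0.002454 K/W
ΣR = 0.008225 + 0.01156 + 0.002454 = 0.02224 K/W
Q = ΔT/ΣR = (22.9 °C − 9.46 °C)/0.02224 = 604 W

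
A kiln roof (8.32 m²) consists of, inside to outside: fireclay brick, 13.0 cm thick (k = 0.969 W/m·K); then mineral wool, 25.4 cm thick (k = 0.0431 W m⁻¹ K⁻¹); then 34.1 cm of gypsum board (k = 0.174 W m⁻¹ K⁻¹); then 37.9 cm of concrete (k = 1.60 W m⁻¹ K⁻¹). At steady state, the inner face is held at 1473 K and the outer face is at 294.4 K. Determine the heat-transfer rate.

Q = 1190 W

Resistance network (inner→outer):
  R_fireclay brick = L/(kA) = 0.130/(0.969·8.32) = 0.01612 K/W
  R_mineral wool = L/(kA) = 0.254/(0.0431·8.32) = 0.7083 K/W
  R_gypsum board = L/(kA) = 0.341/(0.174·8.32) = 0.2355 K/W
  R_concrete = L/(kA) = 0.379/(1.60·8.32) = 0.02847 K/W
ΣR = 0.01612 + 0.7083 + 0.2355 + 0.02847 = 0.9884 K/W
Q = ΔT/ΣR = (1473 K − 294.4 K)/0.9884 = 1190 W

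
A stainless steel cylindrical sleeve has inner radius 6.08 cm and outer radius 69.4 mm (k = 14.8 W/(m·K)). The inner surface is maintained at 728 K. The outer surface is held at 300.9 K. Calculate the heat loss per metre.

Q' = 2πk·ΔT/ln(r₂/r₁) = 2π × 14.8 × 427.1 / ln(0.0694/0.0608) = 3.00×10^5 W/m

Q' = 300 kW/m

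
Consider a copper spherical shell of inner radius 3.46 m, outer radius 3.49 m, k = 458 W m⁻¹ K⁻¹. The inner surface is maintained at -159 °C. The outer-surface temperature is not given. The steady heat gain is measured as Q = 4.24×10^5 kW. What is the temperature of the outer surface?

Sum the resistances:
  R_copper = (1/3.46 − 1/3.49)/(4πk) = 0.002484/(4π·458) = 4.317×10^-7 K/W
ΣR = 4.317×10^-7 K/W
ΔT = Q·ΣR = 4.24×10^8 × 4.317×10^-7 = 183.0 K
Heat flows inward, so T_out = T_in + ΔT = -159 + 183.0 = 24.0 °C

T_out = 24.0 °C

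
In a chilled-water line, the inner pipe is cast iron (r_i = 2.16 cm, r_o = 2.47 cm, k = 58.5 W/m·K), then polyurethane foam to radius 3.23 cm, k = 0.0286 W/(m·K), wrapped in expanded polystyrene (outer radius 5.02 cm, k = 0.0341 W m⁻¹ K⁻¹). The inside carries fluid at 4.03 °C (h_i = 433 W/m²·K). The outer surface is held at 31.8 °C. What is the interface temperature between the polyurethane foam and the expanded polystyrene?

Resistance network (inner→outer):
  R'_conv,in = 1/(2πr h) = 1/(2π·0.0216·433) = 0.01702 m·K/W
  R'_cast iron = ln(0.0247/0.0216)/(2πk) = 0.1341/(2π·58.5) = 3.649×10^-4 m·K/W
  R'_polyurethane foam = ln(0.0323/0.0247)/(2πk) = 0.2683/(2π·0.0286) = 1.493 m·K/W
  R'_expanded polystyrene = ln(0.0502/0.0323)/(2πk) = 0.4409/(2π·0.0341) = 2.058 m·K/W
ΣR = 0.01702 + 3.649×10^-4 + 1.493 + 2.058 = 3.568 m·K/W
Q' = ΔT/ΣR = (4.03 °C − 31.8 °C)/3.568 = -7.783 W/m
From the inner boundary to the polyurethane foam/expanded polystyrene interface, ΣR_partial = 1.510 m·K/W.
T_interface = T_in − Q'·ΣR_partial = 4.03 °C − (-7.783)(1.510) = 15.8 °C

T = 15.8 °C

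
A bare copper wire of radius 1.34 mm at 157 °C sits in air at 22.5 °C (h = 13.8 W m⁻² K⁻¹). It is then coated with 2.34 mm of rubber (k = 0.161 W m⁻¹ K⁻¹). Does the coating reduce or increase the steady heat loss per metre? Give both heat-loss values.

Critical radius for a cylinder: r_cr = k/h = 0.0117 m = 1.17 cm.
Outer radius after coating: r₂ = 0.00134 + 0.00234 = 0.00368 m.
Since r₁ < r_cr and r₂ ≤ r_cr, the coating moves toward the maximum at r_cr — heat loss rises.
Bare: R = 1/(2πr₁h) = 8.607 m·K/W; Q = 134.5/8.607 = 15.6 W/m.
Coated: R = R_cond + R_conv = 4.133 m·K/W; Q = 134.5/4.133 = 32.5 W/m.

increases: 15.6 → 32.5 W/m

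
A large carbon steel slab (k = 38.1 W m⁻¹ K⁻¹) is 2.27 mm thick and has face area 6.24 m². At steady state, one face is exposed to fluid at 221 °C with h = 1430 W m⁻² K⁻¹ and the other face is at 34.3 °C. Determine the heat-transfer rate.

Treat each layer as a resistance in series:
  R_conv,in = 1/(hA) = 1/(1430·6.24) = 1.121×10^-4 K/W
  R_carbon steel = L/(kA) = 0.00227/(38.1·6.24) = 9.548×10^-6 K/W
ΣR = 1.121×10^-4 + 9.548×10^-6 = 1.216×10^-4 K/W
Q = ΔT/ΣR = (221 °C − 34.3 °C)/1.216×10^-4 = 1.54×10^6 W

Q = 1540 kW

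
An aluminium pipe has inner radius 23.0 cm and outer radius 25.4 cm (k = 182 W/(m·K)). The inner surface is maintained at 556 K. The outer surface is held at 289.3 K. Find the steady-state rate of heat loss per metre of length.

Q' = 2πk·ΔT/ln(r₂/r₁) = 2π × 182 × 266.7 / ln(0.254/0.230) = 3.07×10^6 W/m

Q' = 3070 kW/m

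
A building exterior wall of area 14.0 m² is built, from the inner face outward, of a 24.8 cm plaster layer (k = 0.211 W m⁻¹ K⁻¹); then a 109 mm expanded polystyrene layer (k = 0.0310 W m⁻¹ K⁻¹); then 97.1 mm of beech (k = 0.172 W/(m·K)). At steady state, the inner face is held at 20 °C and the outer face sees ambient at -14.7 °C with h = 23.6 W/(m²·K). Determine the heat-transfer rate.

Q = 91.7 W

Resistance network (inner→outer):
  R_plaster = L/(kA) = 0.248/(0.211·14.0) = 0.08395 K/W
  R_expanded polystyrene = L/(kA) = 0.109/(0.0310·14.0) = 0.2512 K/W
  R_beech = L/(kA) = 0.0971/(0.172·14.0) = 0.04032 K/W
  R_conv,out = 1/(hA) = 1/(23.6·14.0) = 0.003027 K/W
ΣR = 0.08395 + 0.2512 + 0.04032 + 0.003027 = 0.3785 K/W
Q = ΔT/ΣR = (20 °C − -14.7 °C)/0.3785 = 91.7 W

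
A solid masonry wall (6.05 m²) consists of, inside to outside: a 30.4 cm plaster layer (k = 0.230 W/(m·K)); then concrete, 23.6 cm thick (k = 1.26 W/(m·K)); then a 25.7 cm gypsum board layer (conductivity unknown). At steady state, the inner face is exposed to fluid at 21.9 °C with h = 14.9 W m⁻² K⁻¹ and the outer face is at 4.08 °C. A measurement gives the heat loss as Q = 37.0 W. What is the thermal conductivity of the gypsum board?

ΣR = ΔT/Q = |21.9 − 4.08|/37.0 = 0.4816 K/W
Known resistances:
  R_conv,in = 1/(hA) = 1/(14.9·6.05) = 0.01109 K/W
  R_plaster = L/(kA) = 0.304/(0.230·6.05) = 0.2185 K/W
  R_concrete = L/(kA) = 0.236/(1.26·6.05) = 0.03096 K/W
R_gypsum board = ΣR − ΣR_known = 0.4816 − 0.2606 = 0.2210 K/W
L/(kA) = 0.2210 ⇒ k = 0.257/(0.2210·6.05) = 0.192 W/m·K

k = 0.192 W/m·K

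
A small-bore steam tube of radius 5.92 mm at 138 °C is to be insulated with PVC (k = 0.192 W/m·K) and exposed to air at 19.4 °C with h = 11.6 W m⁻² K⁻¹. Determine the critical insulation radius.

For a cylinder, r_cr = k_ins/h = 0.192/11.6 = 0.0166 m = 1.66 cm

r_cr = 1.66 cm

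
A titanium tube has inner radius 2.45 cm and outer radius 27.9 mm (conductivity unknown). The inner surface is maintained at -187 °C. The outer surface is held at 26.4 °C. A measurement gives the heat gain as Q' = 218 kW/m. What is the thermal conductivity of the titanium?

k = 21.1 W/m·K

ΣR = ΔT/Q' = |-187 − 26.4|/2.18×10^5 = 9.789×10^-4 m·K/W
ln(r₂/r₁)/(2πk) = 9.789×10^-4 ⇒ k = 0.1300/(2π·9.789×10^-4) = 21.1 W/m·K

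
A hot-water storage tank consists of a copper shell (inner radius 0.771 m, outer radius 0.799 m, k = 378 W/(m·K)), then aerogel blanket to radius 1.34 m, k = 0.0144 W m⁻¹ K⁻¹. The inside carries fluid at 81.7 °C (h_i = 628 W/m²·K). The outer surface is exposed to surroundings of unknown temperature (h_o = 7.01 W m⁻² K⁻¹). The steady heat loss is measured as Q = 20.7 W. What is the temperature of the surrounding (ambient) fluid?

T_out = 23.8 °C

Series resistances:
  R_conv,in = 1/(4πr²h) = 1/(4π·0.771²·628) = 2.132×10^-4 K/W
  R_copper = (1/0.771 − 1/0.799)/(4πk) = 0.04545/(4π·378) = 9.569×10^-6 K/W
  R_aerogel blanket = (1/0.799 − 1/1.34)/(4πk) = 0.5053/(4π·0.0144) = 2.792 K/W
  R_conv,out = 1/(4πr²h) = 1/(4π·1.34²·7.01) = 0.006322 K/W
ΣR = 2.799 K/W
ΔT = Q·ΣR = 20.7 × 2.799 = 57.94 K
Heat flows outward, so T_out = T_in − ΔT = 81.7 − 57.94 = 23.8 °C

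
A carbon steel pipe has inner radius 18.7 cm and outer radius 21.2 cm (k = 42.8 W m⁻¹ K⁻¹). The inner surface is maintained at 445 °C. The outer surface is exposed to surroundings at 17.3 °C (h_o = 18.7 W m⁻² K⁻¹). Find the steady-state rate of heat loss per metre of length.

Treat each layer as a resistance in series:
  R'_carbon steel = ln(0.212/0.187)/(2πk) = 0.1255/(2π·42.8) = 4.666×10^-4 m·K/W
  R'_conv,out = 1/(2πr h) = 1/(2π·0.212·18.7) = 0.04015 m·K/W
ΣR = 4.666×10^-4 + 0.04015 = 0.04062 m·K/W
Q' = ΔT/ΣR = (445 °C − 17.3 °C)/0.04062 = 10500 W/m

Q' = 10500 W/m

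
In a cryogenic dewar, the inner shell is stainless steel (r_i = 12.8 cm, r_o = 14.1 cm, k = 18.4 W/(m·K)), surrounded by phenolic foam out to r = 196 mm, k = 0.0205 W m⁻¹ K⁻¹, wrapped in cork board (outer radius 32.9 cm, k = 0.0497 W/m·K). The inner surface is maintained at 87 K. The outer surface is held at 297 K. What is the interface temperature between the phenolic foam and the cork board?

T = 234.1 K

Resistance network (inner→outer):
  R_stainless steel = (1/0.128 − 1/0.141)/(4πk) = 0.7203/(4π·18.4) = 0.003115 K/W
  R_phenolic foam = (1/0.141 − 1/0.196)/(4πk) = 1.990/(4π·0.0205) = 7.725 K/W
  R_cork board = (1/0.196 − 1/0.329)/(4πk) = 2.063/(4π·0.0497) = 3.302 K/W
ΣR = 0.003115 + 7.725 + 3.302 = 11.03 K/W
Q = ΔT/ΣR = (87 K − 297 K)/11.03 = -19.04 W
From the inner boundary to the phenolic foam/cork board interface, ΣR_partial = 7.728 K/W.
T_interface = T_in − Q·ΣR_partial = 87 K − (-19.04)(7.728) = 234.1 K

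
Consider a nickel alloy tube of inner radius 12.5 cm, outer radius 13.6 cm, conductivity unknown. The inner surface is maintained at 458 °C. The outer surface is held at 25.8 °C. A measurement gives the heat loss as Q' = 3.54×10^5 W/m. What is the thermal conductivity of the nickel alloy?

ΣR = ΔT/Q' = |458 − 25.8|/3.54×10^5 = 0.001221 m·K/W
ln(r₂/r₁)/(2πk) = 0.001221 ⇒ k = 0.08434/(2π·0.001221) = 11.0 W/m·K

k = 11.0 W/m·K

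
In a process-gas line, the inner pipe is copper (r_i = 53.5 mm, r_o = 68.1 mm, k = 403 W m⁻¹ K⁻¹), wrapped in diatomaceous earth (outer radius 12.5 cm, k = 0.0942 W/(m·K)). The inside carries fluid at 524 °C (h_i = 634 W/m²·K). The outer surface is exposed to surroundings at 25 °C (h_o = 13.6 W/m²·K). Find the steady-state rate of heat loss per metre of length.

Treat each layer as a resistance in series:
  R'_conv,in = 1/(2πr h) = 1/(2π·0.0535·634) = 0.004692 m·K/W
  R'_copper = ln(0.0681/0.0535)/(2πk) = 0.2413/(2π·403) = 9.529×10^-5 m·K/W
  R'_diatomaceous earth = ln(0.125/0.0681)/(2πk) = 0.6073/(2π·0.0942) = 1.026 m·K/W
  R'_conv,out = 1/(2πr h) = 1/(2π·0.125·13.6) = 0.09362 m·K/W
ΣR = 0.004692 + 9.529×10^-5 + 1.026 + 0.09362 = 1.124 m·K/W
Q' = ΔT/ΣR = (524 °C − 25 °C)/1.124 = 444 W/m

Q' = 444 W/m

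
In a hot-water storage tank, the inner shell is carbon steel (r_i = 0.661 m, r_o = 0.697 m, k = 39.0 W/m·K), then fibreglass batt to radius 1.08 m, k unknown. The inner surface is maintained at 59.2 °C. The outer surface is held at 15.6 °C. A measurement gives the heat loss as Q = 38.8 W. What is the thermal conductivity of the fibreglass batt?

k = 0.0360 W/m·K

ΣR = ΔT/Q = |59.2 − 15.6|/38.8 = 1.124 K/W
Known resistances:
  R_carbon steel = (1/0.661 − 1/0.697)/(4πk) = 0.07814/(4π·39.0) = 1.594×10^-4 K/W
R_fibreglass batt = ΣR − ΣR_known = 1.124 − 1.594×10^-4 = 1.124 K/W
(1/r₁−1/r₂)/(4πk) = 1.124 ⇒ k = 0.5088/(4π·1.124) = 0.0360 W/m·K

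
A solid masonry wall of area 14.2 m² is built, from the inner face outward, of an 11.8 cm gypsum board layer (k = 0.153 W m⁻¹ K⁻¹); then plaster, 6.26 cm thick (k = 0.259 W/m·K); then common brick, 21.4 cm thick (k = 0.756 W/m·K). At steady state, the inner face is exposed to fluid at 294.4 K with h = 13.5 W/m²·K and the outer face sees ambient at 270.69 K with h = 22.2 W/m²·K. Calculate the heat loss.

Q = 238 W

Series thermal resistances, inner to outer:
  R_conv,in = 1/(hA) = 1/(13.5·14.2) = 0.005216 K/W
  R_gypsum board = L/(kA) = 0.118/(0.153·14.2) = 0.05431 K/W
  R_plaster = L/(kA) = 0.0626/(0.259·14.2) = 0.01702 K/W
  R_common brick = L/(kA) = 0.214/(0.756·14.2) = 0.01993 K/W
  R_conv,out = 1/(hA) = 1/(22.2·14.2) = 0.003172 K/W
ΣR = 0.005216 + 0.05431 + 0.01702 + 0.01993 + 0.003172 = 0.09965 K/W
Q = ΔT/ΣR = (294.4 K − 270.69 K)/0.09965 = 238 W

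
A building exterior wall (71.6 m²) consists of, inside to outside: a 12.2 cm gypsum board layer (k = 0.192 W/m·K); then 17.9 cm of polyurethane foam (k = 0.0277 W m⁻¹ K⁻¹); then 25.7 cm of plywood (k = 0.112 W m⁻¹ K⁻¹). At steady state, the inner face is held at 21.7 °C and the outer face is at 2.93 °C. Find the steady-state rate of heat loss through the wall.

Q = 143 W

Resistance network (inner→outer):
  R_gypsum board = L/(kA) = 0.122/(0.192·71.6) = 0.008875 K/W
  R_polyurethane foam = L/(kA) = 0.179/(0.0277·71.6) = 0.09025 K/W
  R_plywood = L/(kA) = 0.257/(0.112·71.6) = 0.03205 K/W
ΣR = 0.008875 + 0.09025 + 0.03205 = 0.1312 K/W
Q = ΔT/ΣR = (21.7 °C − 2.93 °C)/0.1312 = 143 W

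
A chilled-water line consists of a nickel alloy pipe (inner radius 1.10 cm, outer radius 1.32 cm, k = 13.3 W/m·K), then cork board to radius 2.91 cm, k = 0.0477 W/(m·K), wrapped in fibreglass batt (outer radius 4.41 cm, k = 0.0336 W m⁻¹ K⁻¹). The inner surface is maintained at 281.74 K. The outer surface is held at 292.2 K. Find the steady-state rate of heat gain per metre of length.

Resistance network (inner→outer):
  R'_nickel alloy = ln(0.0132/0.0110)/(2πk) = 0.1823/(2π·13.3) = 0.002182 m·K/W
  R'_cork board = ln(0.0291/0.0132)/(2πk) = 0.7905/(2π·0.0477) = 2.638 m·K/W
  R'_fibreglass batt = ln(0.0441/0.0291)/(2πk) = 0.4157/(2π·0.0336) = 1.969 m·K/W
ΣR = 0.002182 + 2.638 + 1.969 = 4.609 m·K/W
Q' = ΔT/ΣR = (281.74 K − 292.2 K)/4.609 = -2.27 W/m
(Negative Q' ⇒ heat flows inward; heat gain = 2.27 W/m.)

Q' = 2.27 W/m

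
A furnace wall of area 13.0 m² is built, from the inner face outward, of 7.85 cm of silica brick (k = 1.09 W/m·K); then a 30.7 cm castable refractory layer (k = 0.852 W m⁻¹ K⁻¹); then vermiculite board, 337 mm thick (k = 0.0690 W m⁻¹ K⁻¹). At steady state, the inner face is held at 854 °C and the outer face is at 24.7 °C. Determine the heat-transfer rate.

Resistance network (inner→outer):
  R_silica brick = L/(kA) = 0.0785/(1.09·13.0) = 0.005540 K/W
  R_castable refractory = L/(kA) = 0.307/(0.852·13.0) = 0.02772 K/W
  R_vermiculite board = L/(kA) = 0.337/(0.0690·13.0) = 0.3757 K/W
ΣR = 0.005540 + 0.02772 + 0.3757 = 0.4090 K/W
Q = ΔT/ΣR = (854 °C − 24.7 °C)/0.4090 = 2030 W

Q = 2030 W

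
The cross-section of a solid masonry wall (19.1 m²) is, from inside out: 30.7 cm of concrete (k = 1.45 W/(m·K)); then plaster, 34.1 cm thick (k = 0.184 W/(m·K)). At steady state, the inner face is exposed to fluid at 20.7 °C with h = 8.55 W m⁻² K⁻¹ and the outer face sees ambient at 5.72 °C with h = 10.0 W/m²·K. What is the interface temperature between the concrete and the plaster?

T = 18.5 °C

Series thermal resistances, inner to outer:
  R_conv,in = 1/(hA) = 1/(8.55·19.1) = 0.006124 K/W
  R_concrete = L/(kA) = 0.307/(1.45·19.1) = 0.01109 K/W
  R_plaster = L/(kA) = 0.341/(0.184·19.1) = 0.09703 K/W
  R_conv,out = 1/(hA) = 1/(10.0·19.1) = 0.005236 K/W
ΣR = 0.006124 + 0.01109 + 0.09703 + 0.005236 = 0.1195 K/W
Q = ΔT/ΣR = (20.7 °C − 5.72 °C)/0.1195 = 125.4 W
From the inner boundary to the concrete/plaster interface, ΣR_partial = 0.01721 K/W.
T_interface = T_in − Q·ΣR_partial = 20.7 °C − (125.4)(0.01721) = 18.5 °C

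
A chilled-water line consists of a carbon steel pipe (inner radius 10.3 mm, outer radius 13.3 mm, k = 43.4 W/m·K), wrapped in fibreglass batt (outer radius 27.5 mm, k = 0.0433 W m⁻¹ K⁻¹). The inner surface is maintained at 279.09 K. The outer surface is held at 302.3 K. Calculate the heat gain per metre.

Treat each layer as a resistance in series:
  R'_carbon steel = ln(0.0133/0.0103)/(2πk) = 0.2556/(2π·43.4) = 9.374×10^-4 m·K/W
  R'_fibreglass batt = ln(0.0275/0.0133)/(2πk) = 0.7264/(2π·0.0433) = 2.670 m·K/W
ΣR = 9.374×10^-4 + 2.670 = 2.671 m·K/W
Q' = ΔT/ΣR = (279.09 K − 302.3 K)/2.671 = -8.69 W/m
(Negative Q' ⇒ heat flows inward; heat gain = 8.69 W/m.)

Q' = 8.69 W/m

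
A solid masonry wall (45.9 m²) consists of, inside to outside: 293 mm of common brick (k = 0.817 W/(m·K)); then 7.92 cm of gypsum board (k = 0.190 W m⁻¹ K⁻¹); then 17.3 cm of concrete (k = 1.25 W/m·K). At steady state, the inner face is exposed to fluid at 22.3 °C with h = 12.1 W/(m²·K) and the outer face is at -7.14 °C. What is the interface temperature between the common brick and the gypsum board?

T = 9.26 °C

Series thermal resistances, inner to outer:
  R_conv,in = 1/(hA) = 1/(12.1·45.9) = 0.001801 K/W
  R_common brick = L/(kA) = 0.293/(0.817·45.9) = 0.007813 K/W
  R_gypsum board = L/(kA) = 0.0792/(0.190·45.9) = 0.009082 K/W
  R_concrete = L/(kA) = 0.173/(1.25·45.9) = 0.003015 K/W
ΣR = 0.001801 + 0.007813 + 0.009082 + 0.003015 = 0.02171 K/W
Q = ΔT/ΣR = (22.3 °C − -7.14 °C)/0.02171 = 1356 W
From the inner boundary to the common brick/gypsum board interface, ΣR_partial = 0.009614 K/W.
T_interface = T_in − Q·ΣR_partial = 22.3 °C − (1356)(0.009614) = 9.26 °C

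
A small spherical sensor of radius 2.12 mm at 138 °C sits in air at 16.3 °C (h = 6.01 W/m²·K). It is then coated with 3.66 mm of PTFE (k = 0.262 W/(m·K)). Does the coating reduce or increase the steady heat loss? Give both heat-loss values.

increases: 0.0413 → 0.250 W

Critical radius for a sphere: r_cr = 2k/h = 0.0872 m = 8.72 cm.
Outer radius after coating: r₂ = 0.00212 + 0.00366 = 0.00578 m.
Since r₁ < r_cr and r₂ ≤ r_cr, the coating moves toward the maximum at r_cr — heat loss rises.
Bare: R = 1/(4πr₁²h) = 2946 K/W; Q = 121.7/2946 = 0.0413 W.
Coated: R = R_cond + R_conv = 487.1 K/W; Q = 121.7/487.1 = 0.250 W.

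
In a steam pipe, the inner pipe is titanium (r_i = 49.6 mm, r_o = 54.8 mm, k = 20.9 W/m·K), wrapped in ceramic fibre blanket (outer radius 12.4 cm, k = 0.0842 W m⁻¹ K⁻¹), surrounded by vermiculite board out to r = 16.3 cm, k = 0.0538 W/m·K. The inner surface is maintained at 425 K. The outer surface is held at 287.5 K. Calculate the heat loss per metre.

Treat each layer as a resistance in series:
  R'_titanium = ln(0.0548/0.0496)/(2πk) = 0.09970/(2π·20.9) = 7.592×10^-4 m·K/W
  R'_ceramic fibre blanket = ln(0.124/0.0548)/(2πk) = 0.8166/(2π·0.0842) = 1.544 m·K/W
  R'_vermiculite board = ln(0.163/0.124)/(2πk) = 0.2735/(2π·0.0538) = 0.8090 m·K/W
ΣR = 7.592×10^-4 + 1.544 + 0.8090 = 2.354 m·K/W
Q' = ΔT/ΣR = (425 K − 287.5 K)/2.354 = 58.4 W/m

Q' = 58.4 W/m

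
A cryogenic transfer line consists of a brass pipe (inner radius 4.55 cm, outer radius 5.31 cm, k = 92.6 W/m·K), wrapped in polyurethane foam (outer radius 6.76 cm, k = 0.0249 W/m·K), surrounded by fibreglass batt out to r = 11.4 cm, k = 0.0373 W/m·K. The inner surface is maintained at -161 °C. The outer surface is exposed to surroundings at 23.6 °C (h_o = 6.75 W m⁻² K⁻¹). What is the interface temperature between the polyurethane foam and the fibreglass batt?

Resistance network (inner→outer):
  R'_brass = ln(0.0531/0.0455)/(2πk) = 0.1545/(2π·92.6) = 2.655×10^-4 m·K/W
  R'_polyurethane foam = ln(0.0676/0.0531)/(2πk) = 0.2414/(2π·0.0249) = 1.543 m·K/W
  R'_fibreglass batt = ln(0.114/0.0676)/(2πk) = 0.5226/(2π·0.0373) = 2.230 m·K/W
  R'_conv,out = 1/(2πr h) = 1/(2π·0.114·6.75) = 0.2068 m·K/W
ΣR = 2.655×10^-4 + 1.543 + 2.230 + 0.2068 = 3.980 m·K/W
Q' = ΔT/ΣR = (-161 °C − 23.6 °C)/3.980 = -46.38 W/m
From the inner boundary to the polyurethane foam/fibreglass batt interface, ΣR_partial = 1.543 m·K/W.
T_interface = T_in − Q'·ΣR_partial = -161 °C − (-46.38)(1.543) = -89.4 °C

T = -89.4 °C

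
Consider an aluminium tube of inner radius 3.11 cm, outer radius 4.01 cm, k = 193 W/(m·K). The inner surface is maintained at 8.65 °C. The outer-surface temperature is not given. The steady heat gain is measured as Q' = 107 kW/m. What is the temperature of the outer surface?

Series resistances:
  R'_aluminium = ln(0.0401/0.0311)/(2πk) = 0.2542/(2π·193) = 2.096×10^-4 m·K/W
ΣR = 2.096×10^-4 m·K/W
ΔT = Q'·ΣR = 1.07×10^5 × 2.096×10^-4 = 22.43 K
Heat flows inward, so T_out = T_in + ΔT = 8.65 + 22.43 = 31.1 °C

T_out = 31.1 °C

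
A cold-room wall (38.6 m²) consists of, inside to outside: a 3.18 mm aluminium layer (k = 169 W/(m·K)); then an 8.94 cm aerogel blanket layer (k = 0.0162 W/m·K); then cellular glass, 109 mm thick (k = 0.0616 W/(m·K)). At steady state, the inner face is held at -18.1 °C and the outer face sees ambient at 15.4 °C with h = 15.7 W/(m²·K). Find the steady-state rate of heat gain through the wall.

Treat each layer as a resistance in series:
  R_aluminium = L/(kA) = 0.00318/(169·38.6) = 4.875×10^-7 K/W
  R_aerogel blanket = L/(kA) = 0.0894/(0.0162·38.6) = 0.1430 K/W
  R_cellular glass = L/(kA) = 0.109/(0.0616·38.6) = 0.04584 K/W
  R_conv,out = 1/(hA) = 1/(15.7·38.6) = 0.001650 K/W
ΣR = 4.875×10^-7 + 0.1430 + 0.04584 + 0.001650 = 0.1905 K/W
Q = ΔT/ΣR = (-18.1 °C − 15.4 °C)/0.1905 = -176 W
(Negative Q ⇒ heat flows inward; heat gain = 176 W.)

Q = 176 W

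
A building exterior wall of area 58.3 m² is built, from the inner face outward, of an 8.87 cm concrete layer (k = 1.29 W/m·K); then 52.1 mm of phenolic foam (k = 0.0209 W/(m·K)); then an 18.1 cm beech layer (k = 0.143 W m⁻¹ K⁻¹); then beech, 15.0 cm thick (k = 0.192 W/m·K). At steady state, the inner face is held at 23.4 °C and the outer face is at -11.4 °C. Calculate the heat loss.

Q = 440 W

Treat each layer as a resistance in series:
  R_concrete = L/(kA) = 0.0887/(1.29·58.3) = 0.001179 K/W
  R_phenolic foam = L/(kA) = 0.0521/(0.0209·58.3) = 0.04276 K/W
  R_beech = L/(kA) = 0.181/(0.143·58.3) = 0.02171 K/W
  R_beech = L/(kA) = 0.150/(0.192·58.3) = 0.01340 K/W
ΣR = 0.001179 + 0.04276 + 0.02171 + 0.01340 = 0.07905 K/W
Q = ΔT/ΣR = (23.4 °C − -11.4 °C)/0.07905 = 440 W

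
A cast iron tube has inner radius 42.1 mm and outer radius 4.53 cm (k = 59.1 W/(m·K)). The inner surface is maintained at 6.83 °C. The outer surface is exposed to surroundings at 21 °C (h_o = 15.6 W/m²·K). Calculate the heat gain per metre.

Series thermal resistances, inner to outer:
  R'_cast iron = ln(0.0453/0.0421)/(2πk) = 0.07326/(2π·59.1) = 1.973×10^-4 m·K/W
  R'_conv,out = 1/(2πr h) = 1/(2π·0.0453·15.6) = 0.2252 m·K/W
ΣR = 1.973×10^-4 + 0.2252 = 0.2254 m·K/W
Q' = ΔT/ΣR = (6.83 °C − 21 °C)/0.2254 = -62.9 W/m
(Negative Q' ⇒ heat flows inward; heat gain = 62.9 W/m.)

Q' = 62.9 W/m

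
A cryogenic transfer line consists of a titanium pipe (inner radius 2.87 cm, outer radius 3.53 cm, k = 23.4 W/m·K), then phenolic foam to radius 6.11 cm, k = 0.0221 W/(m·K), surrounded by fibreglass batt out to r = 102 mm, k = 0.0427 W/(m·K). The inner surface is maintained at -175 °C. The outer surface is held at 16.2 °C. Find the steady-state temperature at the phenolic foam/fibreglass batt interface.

T = -46.1 °C

Treat each layer as a resistance in series:
  R'_titanium = ln(0.0353/0.0287)/(2πk) = 0.2070/(2π·23.4) = 0.001408 m·K/W
  R'_phenolic foam = ln(0.0611/0.0353)/(2πk) = 0.5486/(2π·0.0221) = 3.951 m·K/W
  R'_fibreglass batt = ln(0.102/0.0611)/(2πk) = 0.5125/(2π·0.0427) = 1.910 m·K/W
ΣR = 0.001408 + 3.951 + 1.910 = 5.862 m·K/W
Q' = ΔT/ΣR = (-175 °C − 16.2 °C)/5.862 = -32.62 W/m
From the inner boundary to the phenolic foam/fibreglass batt interface, ΣR_partial = 3.952 m·K/W.
T_interface = T_in − Q'·ΣR_partial = -175 °C − (-32.62)(3.952) = -46.1 °C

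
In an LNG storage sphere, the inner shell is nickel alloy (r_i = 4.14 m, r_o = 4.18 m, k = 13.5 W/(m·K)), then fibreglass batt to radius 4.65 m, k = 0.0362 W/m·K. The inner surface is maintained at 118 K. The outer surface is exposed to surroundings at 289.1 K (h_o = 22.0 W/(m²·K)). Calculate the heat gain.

Treat each layer as a resistance in series:
  R_nickel alloy = (1/4.14 − 1/4.18)/(4πk) = 0.002311/(4π·13.5) = 1.363×10^-5 K/W
  R_fibreglass batt = (1/4.18 − 1/4.65)/(4πk) = 0.02418/(4π·0.0362) = 0.05316 K/W
  R_conv,out = 1/(4πr²h) = 1/(4π·4.65²·22.0) = 1.673×10^-4 K/W
ΣR = 1.363×10^-5 + 0.05316 + 1.673×10^-4 = 0.05334 K/W
Q = ΔT/ΣR = (118 K − 289.1 K)/0.05334 = -3210 W
(Negative Q ⇒ heat flows inward; heat gain = 3210 W.)

Q = 3210 W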